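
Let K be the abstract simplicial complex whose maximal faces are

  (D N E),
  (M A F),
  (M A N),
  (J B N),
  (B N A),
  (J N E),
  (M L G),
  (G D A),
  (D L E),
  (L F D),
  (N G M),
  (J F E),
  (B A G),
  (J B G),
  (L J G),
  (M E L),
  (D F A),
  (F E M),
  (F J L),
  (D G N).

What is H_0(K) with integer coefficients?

H_0 ≅ Z.

Order the vertices as A < B < D < E < F < G < J < L < M < N. Listing each simplex with vertices in this order, K has dimension 2 with simplices:

  0-simplices (10): A, B, D, E, F, G, J, L, M, N
  1-simplices (30): AB, AD, AF, AG, AM, AN, BG, BJ, BN, DE, DF, DG, DL, DN, EF, EJ, EL, EM, EN, FJ, FL, FM, GJ, GL, GM, GN, JL, JN, LM, MN
  2-simplices (20): ABG, ABN, ADF, ADG, AFM, AMN, BGJ, BJN, DEL, DEN, DFL, DGN, EFJ, EFM, EJN, ELM, FJL, GJL, GLM, GMN

so the chain groups are C_0 ≅ Z^10, C_1 ≅ Z^30, C_2 ≅ Z^20.

∂_1: C_1 → C_0 maps an edge to its endpoints' difference, ∂[p,q] = q − p. For instance
  ∂JL = L − J.
The 10×30 boundary matrix has rank 9 and Smith normal form diag(1,1,1,1,1,1,1,1,1).

Boundary ∂_2: C_2 → C_1 sends each 2-simplex [p,q,r] to [q,r] − [p,r] + [p,q]. For instance
  ∂GLM = LM − GM + GL,
  ∂BJN = JN − BN + BJ.
As a 30×20 matrix over Z this has rank 20, with invariant factors (1,1,1,1,1,1,1,1,1,1,1,1,1,1,1,1,1,1,1,2).

Computing H_k = (kernel of ∂_k) / (image of ∂_{k+1}):

  H_0: rank C_0 − rank ∂_1 = 10 − 9 = 1, and the invariant factors of ∂_1 are all 1, so H_0 = Z.

(K is a triangulation of the Klein bottle.)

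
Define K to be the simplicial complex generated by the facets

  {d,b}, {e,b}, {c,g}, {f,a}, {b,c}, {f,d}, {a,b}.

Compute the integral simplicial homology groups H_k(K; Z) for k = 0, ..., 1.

Take the total order a < b < c < d < e < f < g on the vertex set. Then K (dimension 1) consists of the simplices:

  0-simplices (7): a, b, c, d, e, f, g
  1-simplices (7): ab, af, bc, bd, be, cg, df

giving chain groups C_0 ≅ Z^7, C_1 ≅ Z^7.

∂_1: C_1 → C_0 maps an edge to its endpoints' difference, ∂[p,q] = q − p. For instance
  ∂bd = d − b.
This gives a 7×7 integer matrix of rank 6; reducing to Smith normal form yields diagonal entries (1,1,1,1,1,1).

Computing H_k = (kernel of ∂_k) / (image of ∂_{k+1}):

  H_0: rank C_0 − rank ∂_1 = 7 − 6 = 1, and the invariant factors of ∂_1 are all 1, so H_0 = Z.
  H_1: rank ker ∂_1 − rank ∂_2 = (7 − 6) − 0 = 1, and there is no ∂_2, so H_1 = Z.

As a check, the Euler characteristic is 7 − 7 = 0, which agrees with 1 − 1 = 0.

H_0 = Z,  H_1 = Z.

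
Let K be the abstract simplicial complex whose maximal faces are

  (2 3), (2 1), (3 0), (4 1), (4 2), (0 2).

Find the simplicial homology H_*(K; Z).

H_0 = Z,  H_1 = Z^2.

Take the total order 0 < 1 < 2 < 3 < 4 on the vertex set. Then K (dimension 1) consists of the simplices:

  0-simplices (5): [0], [1], [2], [3], [4]
  1-simplices (6): [0,2], [0,3], [1,2], [1,4], [2,3], [2,4]

giving chain groups C_0 ≅ Z^5, C_1 ≅ Z^6.

∂_1: C_1 → C_0 maps an edge to its endpoints' difference, ∂[p,q] = q − p.
This gives a 5×6 integer matrix of rank 4; reducing to Smith normal form yields diagonal entries (1,1,1,1).

Computing H_k = (kernel of ∂_k) / (image of ∂_{k+1}):

  H_0: rank C_0 − rank ∂_1 = 5 − 4 = 1, and the invariant factors of ∂_1 are all 1, so H_0 ≅ Z.
  H_1: rank ker ∂_1 − rank ∂_2 = (6 − 4) − 0 = 2, and there is no ∂_2, so H_1 ≅ Z^2.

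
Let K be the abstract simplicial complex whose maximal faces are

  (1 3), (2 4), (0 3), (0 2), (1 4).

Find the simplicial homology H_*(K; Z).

H_0 ≅ Z,  H_1 ≅ Z.

Take the total order 0 < 1 < 2 < 3 < 4 on the vertex set. Then K (dimension 1) consists of the simplices:

  0-simplices (5): [0], [1], [2], [3], [4]
  1-simplices (5): [0,2], [0,3], [1,3], [1,4], [2,4]

so the chain groups are C_0 ≅ Z^5, C_1 ≅ Z^5.

Boundary ∂_1: C_1 → C_0 sends each edge [p,q] (with p < q) to q − p. For instance
  ∂[0,3] = [3] − [0].
The resulting 5×5 matrix has rank 4, and its Smith normal form has invariant factors (1,1,1,1).

From H_k ≅ ker(∂_k) / im(∂_{k+1}) we obtain:

  H_0: rank C_0 − rank ∂_1 = 5 − 4 = 1, and the invariant factors of ∂_1 are all 1, so H_0 = Z.
  H_1: rank ker ∂_1 − rank ∂_2 = (5 − 4) − 0 = 1, and there is no ∂_2, so H_1 = Z.

(K is a triangulation of the circle S^1.)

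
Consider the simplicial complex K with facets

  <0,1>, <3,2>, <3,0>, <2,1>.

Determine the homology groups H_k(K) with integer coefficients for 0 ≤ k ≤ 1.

H_0 ≅ Z,  H_1 ≅ Z.

Fix the vertex order 0 < 1 < 2 < 3 and write every simplex with vertices in increasing order. Then dim K = 1 and the simplices of K are:

  0-simplices (4): [0], [1], [2], [3]
  1-simplices (4): [0,1], [0,3], [1,2], [2,3]

giving chain groups C_0 ≅ Z^4, C_1 ≅ Z^4.

∂_1: C_1 → C_0 sends each edge [p,q] (with p < q) to q − p. For instance
  ∂[1,2] = [2] − [1].
As a 4×4 matrix over Z this has rank 3, with invariant factors (1,1,1).

Computing H_k = (kernel of ∂_k) / (image of ∂_{k+1}):

  H_0: rank C_0 − rank ∂_1 = 4 − 3 = 1, and the invariant factors of ∂_1 are all 1, so H_0 ≅ Z.
  H_1: rank ker ∂_1 − rank ∂_2 = (4 − 3) − 0 = 1, and there is no ∂_2, so H_1 ≅ Z.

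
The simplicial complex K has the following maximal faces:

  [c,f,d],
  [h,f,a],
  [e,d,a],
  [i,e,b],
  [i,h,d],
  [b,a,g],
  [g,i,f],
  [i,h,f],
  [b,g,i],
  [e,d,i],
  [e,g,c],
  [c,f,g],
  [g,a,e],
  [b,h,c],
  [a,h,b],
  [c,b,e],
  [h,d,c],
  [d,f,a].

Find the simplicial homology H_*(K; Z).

H_0 ≅ Z,  H_1 ≅ Z ⊕ Z_2,  H_2 = 0.

Take the total order a < b < c < d < e < f < g < h < i on the vertex set. Then K (dimension 2) consists of the simplices:

  0-simplices (9): a, b, c, d, e, f, g, h, i
  1-simplices (27): ab, ad, ae, af, ag, ah, bc, be, bg, bh, bi, cd, ce, cf, cg, ch, de, df, dh, di, eg, ei, fg, fh, fi, gi, hi
  2-simplices (18): abg, abh, ade, adf, aeg, afh, bce, bch, bei, bgi, cdf, cdh, ceg, cfg, dei, dhi, fgi, fhi

so the chain groups are C_0 ≅ Z^9, C_1 ≅ Z^27, C_2 ≅ Z^18.

Boundary ∂_1: C_1 → C_0 sends each edge [p,q] (with p < q) to q − p.
The resulting 9×27 matrix has rank 8, and its Smith normal form has invariant factors (1,1,1,1,1,1,1,1).

∂_2: C_2 → C_1 sends each 2-simplex [p,q,r] to [q,r] − [p,r] + [p,q]. For instance
  ∂abg = bg − ag + ab,
  ∂cdf = df − cf + cd.
As a 27×18 matrix over Z this has rank 18, with invariant factors (1,1,1,1,1,1,1,1,1,1,1,1,1,1,1,1,1,2).

Computing H_k = (kernel of ∂_k) / (image of ∂_{k+1}):

  H_0: rank C_0 − rank ∂_1 = 9 − 8 = 1, and the invariant factors of ∂_1 are all 1, so H_0 = Z.
  H_1: rank ker ∂_1 − rank ∂_2 = (27 − 8) − 18 = 1, and ∂_2 has invariant factor 2 > 1, so H_1 = Z ⊕ Z_2.
  H_2: rank ker ∂_2 − rank ∂_3 = (18 − 18) − 0 = 0, and there is no ∂_3, so H_2 = 0.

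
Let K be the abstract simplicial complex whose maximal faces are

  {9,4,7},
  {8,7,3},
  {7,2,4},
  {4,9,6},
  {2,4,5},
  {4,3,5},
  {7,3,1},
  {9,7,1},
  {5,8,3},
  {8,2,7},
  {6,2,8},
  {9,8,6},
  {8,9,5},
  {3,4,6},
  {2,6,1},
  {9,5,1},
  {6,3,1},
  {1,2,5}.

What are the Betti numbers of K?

We work with the vertex ordering 1 < 2 < 3 < 4 < 5 < 6 < 7 < 8 < 9. The simplices of K, each written with vertices in increasing order, are:

  0-simplices (9): [1], [2], [3], [4], [5], [6], [7], [8], [9]
  1-simplices (27): (27 of them)
  2-simplices (18): [1,2,5], [1,2,6], [1,3,6], [1,3,7], [1,5,9], [1,7,9], [2,4,5], [2,4,7], [2,6,8], [2,7,8], [3,4,5], [3,4,6], [3,5,8], [3,7,8], [4,6,9], [4,7,9], [5,8,9], [6,8,9]

Hence C_0 ≅ Z^9, C_1 ≅ Z^27, C_2 ≅ Z^18.

The boundary map ∂_1: C_1 → C_0 is given by ∂[p,q] = [q] − [p].
The resulting 9×27 matrix has rank 8, and its Smith normal form has invariant factors (1,1,1,1,1,1,1,1).

Boundary ∂_2: C_2 → C_1 maps a triangle to the signed sum of its edges. For instance
  ∂[3,7,8] = [7,8] − [3,8] + [3,7],
  ∂[3,4,6] = [4,6] − [3,6] + [3,4].
The 27×18 boundary matrix has rank 17 and Smith normal form diag(1,1,1,1,1,1,1,1,1,1,1,1,1,1,1,1,1).

Computing H_k = (kernel of ∂_k) / (image of ∂_{k+1}):

  H_0: rank C_0 − rank ∂_1 = 9 − 8 = 1, and the invariant factors of ∂_1 are all 1, so H_0 ≅ Z.
  H_1: rank ker ∂_1 − rank ∂_2 = (27 − 8) − 17 = 2, and the invariant factors of ∂_2 are all 1, so H_1 ≅ Z^2.
  H_2: rank ker ∂_2 − rank ∂_3 = (18 − 17) − 0 = 1, and there is no ∂_3, so H_2 ≅ Z.

(K is a triangulation of the torus T^2.)

Hence the Betti numbers are b_0 = 1, b_1 = 2, b_2 = 1.

b_0 = 1, b_1 = 2, b_2 = 1.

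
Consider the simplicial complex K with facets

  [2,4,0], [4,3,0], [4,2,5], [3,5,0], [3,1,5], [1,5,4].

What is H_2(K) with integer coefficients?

H_2 = 0.

Order the vertices as 0 < 1 < 2 < 3 < 4 < 5. Listing each simplex with vertices in this order, K has dimension 2 with simplices:

  0-simplices (6): [0], [1], [2], [3], [4], [5]
  1-simplices (12): [0,2], [0,3], [0,4], [0,5], [1,3], [1,4], [1,5], [2,4], [2,5], [3,4], [3,5], [4,5]
  2-simplices (6): [0,2,4], [0,3,4], [0,3,5], [1,3,5], [1,4,5], [2,4,5]

giving chain groups C_0 ≅ Z^6, C_1 ≅ Z^12, C_2 ≅ Z^6.

The boundary map ∂_1: C_1 → C_0 is given by ∂[p,q] = [q] − [p]. For instance
  ∂[0,5] = [5] − [0].
As a 6×12 matrix over Z this has rank 5, with invariant factors (1,1,1,1,1).

∂_2: C_2 → C_1 maps a triangle to the signed sum of its edges. For instance
  ∂[1,4,5] = [4,5] − [1,5] + [1,4],
  ∂[0,3,4] = [3,4] − [0,4] + [0,3].
The 12×6 boundary matrix has rank 6 and Smith normal form diag(1,1,1,1,1,1).

From H_k ≅ ker(∂_k) / im(∂_{k+1}) we obtain:

  H_2: rank ker ∂_2 − rank ∂_3 = (6 − 6) − 0 = 0, and there is no ∂_3, so H_2 = 0.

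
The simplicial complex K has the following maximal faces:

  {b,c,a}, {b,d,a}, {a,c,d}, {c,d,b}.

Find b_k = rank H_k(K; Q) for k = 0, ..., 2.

b_0 = 1, b_1 = 0, b_2 = 1.

Fix the vertex order a < b < c < d and write every simplex with vertices in increasing order. Then dim K = 2 and the simplices of K are:

  0-simplices (4): a, b, c, d
  1-simplices (6): ab, ac, ad, bc, bd, cd
  2-simplices (4): abc, abd, acd, bcd

giving chain groups C_0 ≅ Z^4, C_1 ≅ Z^6, C_2 ≅ Z^4.

∂_1: C_1 → C_0 is given by ∂[p,q] = [q] − [p].
This gives a 4×6 integer matrix of rank 3; reducing to Smith normal form yields diagonal entries (1,1,1).

∂_2: C_2 → C_1 sends each 2-simplex [p,q,r] to [q,r] − [p,r] + [p,q]. For instance
  ∂acd = cd − ad + ac,
  ∂bcd = cd − bd + bc.
This gives a 6×4 integer matrix of rank 3; reducing to Smith normal form yields diagonal entries (1,1,1).

Computing H_k = (kernel of ∂_k) / (image of ∂_{k+1}):

  H_0: rank C_0 − rank ∂_1 = 4 − 3 = 1, and the invariant factors of ∂_1 are all 1, so H_0 ≅ Z.
  H_1: rank ker ∂_1 − rank ∂_2 = (6 − 3) − 3 = 0, and the invariant factors of ∂_2 are all 1, so H_1 ≅ 0.
  H_2: rank ker ∂_2 − rank ∂_3 = (4 − 3) − 0 = 1, and there is no ∂_3, so H_2 ≅ Z.

Hence the Betti numbers are b_0 = 1, b_1 = 0, b_2 = 1.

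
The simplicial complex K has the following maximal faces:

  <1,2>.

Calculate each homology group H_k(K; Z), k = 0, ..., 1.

Order the vertices as 1 < 2. Listing each simplex with vertices in this order, K has dimension 1 with simplices:

  0-simplices (2): [1], [2]
  1-simplices (1): [1,2]

giving chain groups C_0 ≅ Z^2, C_1 ≅ Z^1.

∂_1: C_1 → C_0 maps an edge to its endpoints' difference, ∂[p,q] = q − p.
As a 2×1 matrix over Z this has rank 1, with invariant factors (1).

From H_k ≅ ker(∂_k) / im(∂_{k+1}) we obtain:

  H_0: rank C_0 − rank ∂_1 = 2 − 1 = 1, and the invariant factors of ∂_1 are all 1, so H_0 ≅ Z.
  H_1: rank ker ∂_1 − rank ∂_2 = (1 − 1) − 0 = 0, and there is no ∂_2, so H_1 ≅ 0.

As a check, the Euler characteristic is 2 − 1 = 1, which agrees with 1 − 0 = 1.
(K is a triangulation of the 1-simplex.)

H_0 = Z,  H_1 = 0.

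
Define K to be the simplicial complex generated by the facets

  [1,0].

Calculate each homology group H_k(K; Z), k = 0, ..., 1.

Take the total order 0 < 1 on the vertex set. Then K (dimension 1) consists of the simplices:

  0-simplices (2): [0], [1]
  1-simplices (1): [0,1]

Hence C_0 ≅ Z^2, C_1 ≅ Z^1.

Boundary ∂_1: C_1 → C_0 is given by ∂[p,q] = [q] − [p]. For instance
  ∂[0,1] = [1] − [0].
The resulting 2×1 matrix has rank 1, and its Smith normal form has invariant factors (1).

Reading off H_k = ker ∂_k / im ∂_{k+1}:

  H_0: rank C_0 − rank ∂_1 = 2 − 1 = 1, and the invariant factors of ∂_1 are all 1, so H_0 ≅ Z.
  H_1: rank ker ∂_1 − rank ∂_2 = (1 − 1) − 0 = 0, and there is no ∂_2, so H_1 ≅ 0.

As a check, the Euler characteristic is 2 − 1 = 1, which agrees with 1 − 0 = 1.

H_0 ≅ Z,  H_1 = 0.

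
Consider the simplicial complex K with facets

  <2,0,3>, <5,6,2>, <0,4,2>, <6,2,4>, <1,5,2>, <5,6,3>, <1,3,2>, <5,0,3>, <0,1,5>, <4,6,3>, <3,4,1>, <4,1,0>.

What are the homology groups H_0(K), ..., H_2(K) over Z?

H_0 = Z,  H_1 = Z/2,  H_2 = 0.

Order the vertices as 0 < 1 < 2 < 3 < 4 < 5 < 6. Listing each simplex with vertices in this order, K has dimension 2 with simplices:

  0-simplices (7): [0], [1], [2], [3], [4], [5], [6]
  1-simplices (18): [0,1], [0,2], [0,3], [0,4], [0,5], [1,2], [1,3], [1,4], [1,5], [2,3], [2,4], [2,5], [2,6], [3,4], [3,5], [3,6], [4,6], [5,6]
  2-simplices (12): [0,1,4], [0,1,5], [0,2,3], [0,2,4], [0,3,5], [1,2,3], [1,2,5], [1,3,4], [2,4,6], [2,5,6], [3,4,6], [3,5,6]

giving chain groups C_0 ≅ Z^7, C_1 ≅ Z^18, C_2 ≅ Z^12.

The boundary map ∂_1: C_1 → C_0 is given by ∂[p,q] = [q] − [p].
As a 7×18 matrix over Z this has rank 6, with invariant factors (1,1,1,1,1,1).

The boundary map ∂_2: C_2 → C_1 acts by ∂[p,q,r] = [q,r] − [p,r] + [p,q]. For instance
  ∂[1,3,4] = [3,4] − [1,4] + [1,3],
  ∂[3,4,6] = [4,6] − [3,6] + [3,4].
As a 18×12 matrix over Z this has rank 12, with invariant factors (1,1,1,1,1,1,1,1,1,1,1,2).

From H_k ≅ ker(∂_k) / im(∂_{k+1}) we obtain:

  H_0: rank C_0 − rank ∂_1 = 7 − 6 = 1, and the invariant factors of ∂_1 are all 1, so H_0 = Z.
  H_1: rank ker ∂_1 − rank ∂_2 = (18 − 6) − 12 = 0, and ∂_2 has invariant factor 2 > 1, so H_1 = Z/2.
  H_2: rank ker ∂_2 − rank ∂_3 = (12 − 12) − 0 = 0, and there is no ∂_3, so H_2 = 0.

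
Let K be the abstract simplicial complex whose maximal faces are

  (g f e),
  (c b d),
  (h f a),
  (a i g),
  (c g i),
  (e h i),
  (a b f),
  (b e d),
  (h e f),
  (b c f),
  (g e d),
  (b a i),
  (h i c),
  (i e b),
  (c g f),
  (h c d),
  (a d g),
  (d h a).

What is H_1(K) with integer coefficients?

H_1 = Z^2.

Take the total order a < b < c < d < e < f < g < h < i on the vertex set. Then K (dimension 2) consists of the simplices:

  0-simplices (9): a, b, c, d, e, f, g, h, i
  1-simplices (27): ab, ad, af, ag, ah, ai, bc, bd, be, bf, bi, cd, cf, cg, ch, ci, de, dg, dh, ef, eg, eh, ei, fg, fh, gi, hi
  2-simplices (18): abf, abi, adg, adh, afh, agi, bcd, bcf, bde, bei, cdh, cfg, cgi, chi, deg, efg, efh, ehi

so the chain groups are C_0 ≅ Z^9, C_1 ≅ Z^27, C_2 ≅ Z^18.

The boundary map ∂_1: C_1 → C_0 sends each edge [p,q] (with p < q) to q − p. For instance
  ∂bd = d − b.
The resulting 9×27 matrix has rank 8, and its Smith normal form has invariant factors (1,1,1,1,1,1,1,1).

The boundary map ∂_2: C_2 → C_1 acts by ∂[p,q,r] = [q,r] − [p,r] + [p,q]. For instance
  ∂adh = dh − ah + ad,
  ∂efg = fg − eg + ef.
The 27×18 boundary matrix has rank 17 and Smith normal form diag(1,1,1,1,1,1,1,1,1,1,1,1,1,1,1,1,1).

Reading off H_k = ker ∂_k / im ∂_{k+1}:

  H_1: rank ker ∂_1 − rank ∂_2 = (27 − 8) − 17 = 2, and the invariant factors of ∂_2 are all 1, so H_1 ≅ Z^2.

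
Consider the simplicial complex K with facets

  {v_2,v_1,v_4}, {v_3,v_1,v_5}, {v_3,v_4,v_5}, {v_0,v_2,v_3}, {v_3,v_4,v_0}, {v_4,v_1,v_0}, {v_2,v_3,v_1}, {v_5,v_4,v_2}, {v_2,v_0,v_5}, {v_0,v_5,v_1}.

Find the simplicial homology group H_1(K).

H_1 ≅ Z/2Z.

K has 6 vertices, 15 edges, 10 triangles.
rank ∂_1 = 5, rank ∂_2 = 10 ⇒ b_1 = 15 − 5 − 10 = 0; ∂_2 has invariant factor(s) [2] giving torsion. So H_1 ≅ Z/2Z.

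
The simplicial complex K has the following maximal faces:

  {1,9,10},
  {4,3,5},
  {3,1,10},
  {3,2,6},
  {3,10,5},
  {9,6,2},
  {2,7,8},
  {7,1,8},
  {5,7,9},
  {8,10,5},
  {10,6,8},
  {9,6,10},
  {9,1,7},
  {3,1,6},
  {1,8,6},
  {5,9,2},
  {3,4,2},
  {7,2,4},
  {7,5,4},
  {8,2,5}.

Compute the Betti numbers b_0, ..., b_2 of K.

b_0 = 1, b_1 = 1, b_2 = 0.

Order the vertices as 1 < 2 < 3 < 4 < 5 < 6 < 7 < 8 < 9 < 10. Listing each simplex with vertices in this order, K has dimension 2 with simplices:

  0-simplices (10): [1], [2], [3], [4], [5], [6], [7], [8], [9], [10]
  1-simplices (30): (30 of them)
  2-simplices (20): (20 of them)

giving chain groups C_0 ≅ Z^10, C_1 ≅ Z^30, C_2 ≅ Z^20.

∂_1: C_1 → C_0 is given by ∂[p,q] = [q] − [p]. For instance
  ∂[3,6] = [6] − [3].
This gives a 10×30 integer matrix of rank 9; reducing to Smith normal form yields diagonal entries (1,1,1,1,1,1,1,1,1).

The boundary map ∂_2: C_2 → C_1 acts by ∂[p,q,r] = [q,r] − [p,r] + [p,q]. For instance
  ∂[4,5,7] = [5,7] − [4,7] + [4,5],
  ∂[2,5,9] = [5,9] − [2,9] + [2,5].
As a 30×20 matrix over Z this has rank 20, with invariant factors (1,1,1,1,1,1,1,1,1,1,1,1,1,1,1,1,1,1,1,2).

Now H_k = ker ∂_k / im ∂_{k+1}, so:

  H_0: rank C_0 − rank ∂_1 = 10 − 9 = 1, and the invariant factors of ∂_1 are all 1, so H_0 ≅ Z.
  H_1: rank ker ∂_1 − rank ∂_2 = (30 − 9) − 20 = 1, and ∂_2 has invariant factor 2 > 1, so H_1 ≅ Z ⊕ Z/2Z.
  H_2: rank ker ∂_2 − rank ∂_3 = (20 − 20) − 0 = 0, and there is no ∂_3, so H_2 ≅ 0.

Hence the Betti numbers are b_0 = 1, b_1 = 1, b_2 = 0.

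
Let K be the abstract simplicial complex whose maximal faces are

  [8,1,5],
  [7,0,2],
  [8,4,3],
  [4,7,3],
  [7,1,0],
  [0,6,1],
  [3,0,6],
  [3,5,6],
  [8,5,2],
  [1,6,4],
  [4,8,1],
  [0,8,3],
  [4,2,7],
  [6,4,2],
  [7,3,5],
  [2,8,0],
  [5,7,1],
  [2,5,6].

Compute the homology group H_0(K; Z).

We work with the vertex ordering 0 < 1 < 2 < 3 < 4 < 5 < 6 < 7 < 8. The simplices of K, each written with vertices in increasing order, are:

  0-simplices (9): [0], [1], [2], [3], [4], [5], [6], [7], [8]
  1-simplices (27): (27 of them)
  2-simplices (18): [0,1,6], [0,1,7], [0,2,7], [0,2,8], [0,3,6], [0,3,8], [1,4,6], [1,4,8], [1,5,7], [1,5,8], [2,4,6], [2,4,7], [2,5,6], [2,5,8], [3,4,7], [3,4,8], [3,5,6], [3,5,7]

giving chain groups C_0 ≅ Z^9, C_1 ≅ Z^27, C_2 ≅ Z^18.

∂_1: C_1 → C_0 maps an edge to its endpoints' difference, ∂[p,q] = q − p.
The resulting 9×27 matrix has rank 8, and its Smith normal form has invariant factors (1,1,1,1,1,1,1,1).

∂_2: C_2 → C_1 maps a triangle to the signed sum of its edges. For instance
  ∂[0,3,6] = [3,6] − [0,6] + [0,3],
  ∂[2,4,7] = [4,7] − [2,7] + [2,4].
This gives a 27×18 integer matrix of rank 17; reducing to Smith normal form yields diagonal entries (1,1,1,1,1,1,1,1,1,1,1,1,1,1,1,1,1).

From H_k ≅ ker(∂_k) / im(∂_{k+1}) we obtain:

  H_0: rank C_0 − rank ∂_1 = 9 − 8 = 1, and the invariant factors of ∂_1 are all 1, so H_0 = Z.

H_0 = Z.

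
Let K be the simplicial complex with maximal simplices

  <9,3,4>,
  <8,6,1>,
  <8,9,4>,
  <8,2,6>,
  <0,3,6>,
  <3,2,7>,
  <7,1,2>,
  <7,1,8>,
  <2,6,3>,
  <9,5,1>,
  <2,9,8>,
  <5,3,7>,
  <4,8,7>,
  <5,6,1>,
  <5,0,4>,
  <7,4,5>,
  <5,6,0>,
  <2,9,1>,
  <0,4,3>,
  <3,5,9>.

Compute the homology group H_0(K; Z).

H_0 = Z.

K has 10 vertices, 30 edges, 20 triangles.
rank ∂_0 = 0, rank ∂_1 = 9 ⇒ b_0 = 10 − 0 − 9 = 1; all invariant factors of ∂_1 are 1 so no torsion. So H_0 = Z.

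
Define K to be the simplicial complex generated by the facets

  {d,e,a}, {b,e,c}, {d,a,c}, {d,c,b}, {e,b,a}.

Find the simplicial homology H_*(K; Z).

H_0 = Z,  H_1 = Z,  H_2 = 0.

Order the vertices as a < b < c < d < e. Listing each simplex with vertices in this order, K has dimension 2 with simplices:

  0-simplices (5): a, b, c, d, e
  1-simplices (10): ab, ac, ad, ae, bc, bd, be, cd, ce, de
  2-simplices (5): abe, acd, ade, bcd, bce

giving chain groups C_0 ≅ Z^5, C_1 ≅ Z^10, C_2 ≅ Z^5.

Boundary ∂_1: C_1 → C_0 maps an edge to its endpoints' difference, ∂[p,q] = q − p.
This gives a 5×10 integer matrix of rank 4; reducing to Smith normal form yields diagonal entries (1,1,1,1).

∂_2: C_2 → C_1 maps a triangle to the signed sum of its edges. For instance
  ∂bcd = cd − bd + bc,
  ∂bce = ce − be + bc.
This gives a 10×5 integer matrix of rank 5; reducing to Smith normal form yields diagonal entries (1,1,1,1,1).

Reading off H_k = ker ∂_k / im ∂_{k+1}:

  H_0: rank C_0 − rank ∂_1 = 5 − 4 = 1, and the invariant factors of ∂_1 are all 1, so H_0 = Z.
  H_1: rank ker ∂_1 − rank ∂_2 = (10 − 4) − 5 = 1, and the invariant factors of ∂_2 are all 1, so H_1 = Z.
  H_2: rank ker ∂_2 − rank ∂_3 = (5 − 5) − 0 = 0, and there is no ∂_3, so H_2 = 0.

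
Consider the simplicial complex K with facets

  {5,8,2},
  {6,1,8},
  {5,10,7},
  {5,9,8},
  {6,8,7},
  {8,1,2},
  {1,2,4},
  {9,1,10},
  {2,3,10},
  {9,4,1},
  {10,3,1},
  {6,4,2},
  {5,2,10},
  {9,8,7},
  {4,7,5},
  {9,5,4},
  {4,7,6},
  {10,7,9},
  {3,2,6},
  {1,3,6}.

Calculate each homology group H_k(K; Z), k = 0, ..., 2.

Take the total order 1 < 2 < 3 < 4 < 5 < 6 < 7 < 8 < 9 < 10 on the vertex set. Then K (dimension 2) consists of the simplices:

  0-simplices (10): [1], [2], [3], [4], [5], [6], [7], [8], [9], [10]
  1-simplices (30): (30 of them)
  2-simplices (20): (20 of them)

giving chain groups C_0 ≅ Z^10, C_1 ≅ Z^30, C_2 ≅ Z^20.

∂_1: C_1 → C_0 sends each edge [p,q] (with p < q) to q − p. For instance
  ∂[1,3] = [3] − [1].
As a 10×30 matrix over Z this has rank 9, with invariant factors (1,1,1,1,1,1,1,1,1).

The boundary map ∂_2: C_2 → C_1 acts by ∂[p,q,r] = [q,r] − [p,r] + [p,q]. For instance
  ∂[1,9,10] = [9,10] − [1,10] + [1,9],
  ∂[2,5,8] = [5,8] − [2,8] + [2,5].
The 30×20 boundary matrix has rank 20 and Smith normal form diag(1,1,1,1,1,1,1,1,1,1,1,1,1,1,1,1,1,1,1,2).

Reading off H_k = ker ∂_k / im ∂_{k+1}:

  H_0: rank C_0 − rank ∂_1 = 10 − 9 = 1, and the invariant factors of ∂_1 are all 1, so H_0 ≅ Z.
  H_1: rank ker ∂_1 − rank ∂_2 = (30 − 9) − 20 = 1, and ∂_2 has invariant factor 2 > 1, so H_1 ≅ Z × Z/2.
  H_2: rank ker ∂_2 − rank ∂_3 = (20 − 20) − 0 = 0, and there is no ∂_3, so H_2 ≅ 0.

As a check, the Euler characteristic is 10 − 30 + 20 = 0, which agrees with 1 − 1 + 0 = 0.

H_0 ≅ Z,  H_1 ≅ Z × Z/2,  H_2 = 0.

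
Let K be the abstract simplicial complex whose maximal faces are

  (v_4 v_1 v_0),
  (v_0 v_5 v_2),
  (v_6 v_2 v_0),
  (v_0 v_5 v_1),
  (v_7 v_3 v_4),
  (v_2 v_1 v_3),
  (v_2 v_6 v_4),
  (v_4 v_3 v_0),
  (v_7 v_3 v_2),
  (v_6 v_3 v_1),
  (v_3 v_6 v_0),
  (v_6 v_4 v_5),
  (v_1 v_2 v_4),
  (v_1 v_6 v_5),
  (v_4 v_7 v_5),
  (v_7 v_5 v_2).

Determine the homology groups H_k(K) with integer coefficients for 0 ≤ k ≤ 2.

H_0 = Z,  H_1 = Z^2,  H_2 = Z.

Take the total order v_0 < v_1 < v_2 < v_3 < v_4 < v_5 < v_6 < v_7 on the vertex set. Then K (dimension 2) consists of the simplices:

  0-simplices (8): [v_0], [v_1], [v_2], [v_3], [v_4], [v_5], [v_6], [v_7]
  1-simplices (24): (24 of them)
  2-simplices (16): (16 of them)

giving chain groups C_0 ≅ Z^8, C_1 ≅ Z^24, C_2 ≅ Z^16.

The boundary map ∂_1: C_1 → C_0 maps an edge to its endpoints' difference, ∂[p,q] = q − p. For instance
  ∂[v_5,v_6] = [v_6] − [v_5].
The 8×24 boundary matrix has rank 7 and Smith normal form diag(1,1,1,1,1,1,1).

∂_2: C_2 → C_1 acts by ∂[p,q,r] = [q,r] − [p,r] + [p,q]. For instance
  ∂[v_1,v_2,v_4] = [v_2,v_4] − [v_1,v_4] + [v_1,v_2],
  ∂[v_0,v_1,v_5] = [v_1,v_5] − [v_0,v_5] + [v_0,v_1].
This gives a 24×16 integer matrix of rank 15; reducing to Smith normal form yields diagonal entries (1,1,1,1,1,1,1,1,1,1,1,1,1,1,1).

From H_k ≅ ker(∂_k) / im(∂_{k+1}) we obtain:

  H_0: rank C_0 − rank ∂_1 = 8 − 7 = 1, and the invariant factors of ∂_1 are all 1, so H_0 ≅ Z.
  H_1: rank ker ∂_1 − rank ∂_2 = (24 − 7) − 15 = 2, and the invariant factors of ∂_2 are all 1, so H_1 ≅ Z^2.
  H_2: rank ker ∂_2 − rank ∂_3 = (16 − 15) − 0 = 1, and there is no ∂_3, so H_2 ≅ Z.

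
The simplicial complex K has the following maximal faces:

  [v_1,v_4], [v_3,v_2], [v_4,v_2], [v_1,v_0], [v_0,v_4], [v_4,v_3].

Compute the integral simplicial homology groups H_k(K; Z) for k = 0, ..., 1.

H_0 ≅ Z,  H_1 ≅ Z^2.

Take the total order v_0 < v_1 < v_2 < v_3 < v_4 on the vertex set. Then K (dimension 1) consists of the simplices:

  0-simplices (5): [v_0], [v_1], [v_2], [v_3], [v_4]
  1-simplices (6): [v_0,v_1], [v_0,v_4], [v_1,v_4], [v_2,v_3], [v_2,v_4], [v_3,v_4]

giving chain groups C_0 ≅ Z^5, C_1 ≅ Z^6.

The boundary map ∂_1: C_1 → C_0 sends each edge [p,q] (with p < q) to q − p. For instance
  ∂[v_2,v_3] = [v_3] − [v_2].
The 5×6 boundary matrix has rank 4 and Smith normal form diag(1,1,1,1).

From H_k ≅ ker(∂_k) / im(∂_{k+1}) we obtain:

  H_0: rank C_0 − rank ∂_1 = 5 − 4 = 1, and the invariant factors of ∂_1 are all 1, so H_0 = Z.
  H_1: rank ker ∂_1 − rank ∂_2 = (6 − 4) − 0 = 2, and there is no ∂_2, so H_1 = Z^2.

As a check, the Euler characteristic is 5 − 6 = -1, which agrees with 1 − 2 = -1.
(K is a triangulation of a wedge of 2 circles.)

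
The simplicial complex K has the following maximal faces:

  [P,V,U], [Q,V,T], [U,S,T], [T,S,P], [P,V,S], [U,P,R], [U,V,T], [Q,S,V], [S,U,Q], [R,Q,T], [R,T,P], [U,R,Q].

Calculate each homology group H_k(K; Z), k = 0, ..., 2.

H_0 = Z,  H_1 = Z_2,  H_2 = 0.

Take the total order P < Q < R < S < T < U < V on the vertex set. Then K (dimension 2) consists of the simplices:

  0-simplices (7): P, Q, R, S, T, U, V
  1-simplices (18): PR, PS, PT, PU, PV, QR, QS, QT, QU, QV, RT, RU, ST, SU, SV, TU, TV, UV
  2-simplices (12): PRT, PRU, PST, PSV, PUV, QRT, QRU, QSU, QSV, QTV, STU, TUV

Hence C_0 ≅ Z^7, C_1 ≅ Z^18, C_2 ≅ Z^12.

∂_1: C_1 → C_0 is given by ∂[p,q] = [q] − [p]. For instance
  ∂QR = R − Q.
As a 7×18 matrix over Z this has rank 6, with invariant factors (1,1,1,1,1,1).

Boundary ∂_2: C_2 → C_1 acts by ∂[p,q,r] = [q,r] − [p,r] + [p,q]. For instance
  ∂PSV = SV − PV + PS,
  ∂QSU = SU − QU + QS.
The resulting 18×12 matrix has rank 12, and its Smith normal form has invariant factors (1,1,1,1,1,1,1,1,1,1,1,2).

Now H_k = ker ∂_k / im ∂_{k+1}, so:

  H_0: rank C_0 − rank ∂_1 = 7 − 6 = 1, and the invariant factors of ∂_1 are all 1, so H_0 = Z.
  H_1: rank ker ∂_1 − rank ∂_2 = (18 − 6) − 12 = 0, and ∂_2 has invariant factor 2 > 1, so H_1 = Z_2.
  H_2: rank ker ∂_2 − rank ∂_3 = (12 − 12) − 0 = 0, and there is no ∂_3, so H_2 = 0.

(K is a triangulation of the real projective plane RP^2.)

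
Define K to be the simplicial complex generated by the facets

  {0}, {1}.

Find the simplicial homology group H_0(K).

Order the vertices as 0 < 1. Listing each simplex with vertices in this order, K has dimension 0 with simplices:

  0-simplices (2): [0], [1]

so the chain groups are C_0 ≅ Z^2.

Computing H_k = (kernel of ∂_k) / (image of ∂_{k+1}):

  H_0: rank C_0 − rank ∂_1 = 2 − 0 = 2, and there is no ∂_1, so H_0 = Z^2.

H_0 ≅ Z^2.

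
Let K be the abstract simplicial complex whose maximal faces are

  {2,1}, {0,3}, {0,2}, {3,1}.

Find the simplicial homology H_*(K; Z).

Order the vertices as 0 < 1 < 2 < 3. Listing each simplex with vertices in this order, K has dimension 1 with simplices:

  0-simplices (4): [0], [1], [2], [3]
  1-simplices (4): [0,2], [0,3], [1,2], [1,3]

Hence C_0 ≅ Z^4, C_1 ≅ Z^4.

Boundary ∂_1: C_1 → C_0 is given by ∂[p,q] = [q] − [p]. For instance
  ∂[1,3] = [3] − [1].
This gives a 4×4 integer matrix of rank 3; reducing to Smith normal form yields diagonal entries (1,1,1).

Computing H_k = (kernel of ∂_k) / (image of ∂_{k+1}):

  H_0: rank C_0 − rank ∂_1 = 4 − 3 = 1, and the invariant factors of ∂_1 are all 1, so H_0 ≅ Z.
  H_1: rank ker ∂_1 − rank ∂_2 = (4 − 3) − 0 = 1, and there is no ∂_2, so H_1 ≅ Z.

As a check, the Euler characteristic is 4 − 4 = 0, which agrees with 1 − 1 = 0.

H_0 = Z,  H_1 = Z.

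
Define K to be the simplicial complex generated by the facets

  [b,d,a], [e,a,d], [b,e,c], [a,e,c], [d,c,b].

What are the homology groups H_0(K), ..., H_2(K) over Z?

We work with the vertex ordering a < b < c < d < e. The simplices of K, each written with vertices in increasing order, are:

  0-simplices (5): a, b, c, d, e
  1-simplices (10): ab, ac, ad, ae, bc, bd, be, cd, ce, de
  2-simplices (5): abd, ace, ade, bcd, bce

so the chain groups are C_0 ≅ Z^5, C_1 ≅ Z^10, C_2 ≅ Z^5.

∂_1: C_1 → C_0 sends each edge [p,q] (with p < q) to q − p.
This gives a 5×10 integer matrix of rank 4; reducing to Smith normal form yields diagonal entries (1,1,1,1).

The boundary map ∂_2: C_2 → C_1 sends each 2-simplex [p,q,r] to [q,r] − [p,r] + [p,q]. For instance
  ∂ace = ce − ae + ac,
  ∂bce = ce − be + bc.
This gives a 10×5 integer matrix of rank 5; reducing to Smith normal form yields diagonal entries (1,1,1,1,1).

Computing H_k = (kernel of ∂_k) / (image of ∂_{k+1}):

  H_0: rank C_0 − rank ∂_1 = 5 − 4 = 1, and the invariant factors of ∂_1 are all 1, so H_0 = Z.
  H_1: rank ker ∂_1 − rank ∂_2 = (10 − 4) − 5 = 1, and the invariant factors of ∂_2 are all 1, so H_1 = Z.
  H_2: rank ker ∂_2 − rank ∂_3 = (5 − 5) − 0 = 0, and there is no ∂_3, so H_2 = 0.

(K is a triangulation of the Möbius band.)

H_0 ≅ Z,  H_1 ≅ Z,  H_2 = 0.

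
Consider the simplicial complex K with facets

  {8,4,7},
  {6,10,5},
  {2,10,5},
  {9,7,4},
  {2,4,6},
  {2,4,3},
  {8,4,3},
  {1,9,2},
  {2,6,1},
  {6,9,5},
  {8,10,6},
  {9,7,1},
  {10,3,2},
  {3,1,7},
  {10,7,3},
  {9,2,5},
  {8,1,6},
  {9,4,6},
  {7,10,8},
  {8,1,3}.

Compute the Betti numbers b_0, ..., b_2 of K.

Take the total order 1 < 2 < 3 < 4 < 5 < 6 < 7 < 8 < 9 < 10 on the vertex set. Then K (dimension 2) consists of the simplices:

  0-simplices (10): [1], [2], [3], [4], [5], [6], [7], [8], [9], [10]
  1-simplices (30): (30 of them)
  2-simplices (20): (20 of them)

so the chain groups are C_0 ≅ Z^10, C_1 ≅ Z^30, C_2 ≅ Z^20.

Boundary ∂_1: C_1 → C_0 is given by ∂[p,q] = [q] − [p].
The resulting 10×30 matrix has rank 9, and its Smith normal form has invariant factors (1,1,1,1,1,1,1,1,1).

Boundary ∂_2: C_2 → C_1 acts by ∂[p,q,r] = [q,r] − [p,r] + [p,q]. For instance
  ∂[3,7,10] = [7,10] − [3,10] + [3,7],
  ∂[2,3,10] = [3,10] − [2,10] + [2,3].
This gives a 30×20 integer matrix of rank 20; reducing to Smith normal form yields diagonal entries (1,1,1,1,1,1,1,1,1,1,1,1,1,1,1,1,1,1,1,2).

Computing H_k = (kernel of ∂_k) / (image of ∂_{k+1}):

  H_0: rank C_0 − rank ∂_1 = 10 − 9 = 1, and the invariant factors of ∂_1 are all 1, so H_0 = Z.
  H_1: rank ker ∂_1 − rank ∂_2 = (30 − 9) − 20 = 1, and ∂_2 has invariant factor 2 > 1, so H_1 = Z ⊕ Z/2Z.
  H_2: rank ker ∂_2 − rank ∂_3 = (20 − 20) − 0 = 0, and there is no ∂_3, so H_2 = 0.

Hence the Betti numbers are b_0 = 1, b_1 = 1, b_2 = 0.

b_0 = 1, b_1 = 1, b_2 = 0.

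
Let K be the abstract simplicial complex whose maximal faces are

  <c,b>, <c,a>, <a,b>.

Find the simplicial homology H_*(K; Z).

K has 3 vertices, 3 edges.
rank ∂_0 = 0, rank ∂_1 = 2 ⇒ b_0 = 3 − 0 − 2 = 1; all invariant factors of ∂_1 are 1 so no torsion. So H_0 ≅ Z.
rank ∂_1 = 2, rank ∂_2 = 0 ⇒ b_1 = 3 − 2 − 0 = 1. So H_1 ≅ Z.

H_0 = Z,  H_1 = Z.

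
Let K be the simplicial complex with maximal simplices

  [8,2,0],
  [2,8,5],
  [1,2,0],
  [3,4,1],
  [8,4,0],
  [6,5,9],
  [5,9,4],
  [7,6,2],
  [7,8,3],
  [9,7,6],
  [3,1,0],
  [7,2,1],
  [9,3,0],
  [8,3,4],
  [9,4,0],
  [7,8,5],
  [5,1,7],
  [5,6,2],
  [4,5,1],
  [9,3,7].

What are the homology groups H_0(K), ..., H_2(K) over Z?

We work with the vertex ordering 0 < 1 < 2 < 3 < 4 < 5 < 6 < 7 < 8 < 9. The simplices of K, each written with vertices in increasing order, are:

  0-simplices (10): [0], [1], [2], [3], [4], [5], [6], [7], [8], [9]
  1-simplices (30): (30 of them)
  2-simplices (20): (20 of them)

so the chain groups are C_0 ≅ Z^10, C_1 ≅ Z^30, C_2 ≅ Z^20.

∂_1: C_1 → C_0 sends each edge [p,q] (with p < q) to q − p. For instance
  ∂[1,4] = [4] − [1].
As a 10×30 matrix over Z this has rank 9, with invariant factors (1,1,1,1,1,1,1,1,1).

The boundary map ∂_2: C_2 → C_1 acts by ∂[p,q,r] = [q,r] − [p,r] + [p,q]. For instance
  ∂[0,3,9] = [3,9] − [0,9] + [0,3],
  ∂[0,2,8] = [2,8] − [0,8] + [0,2].
As a 30×20 matrix over Z this has rank 20, with invariant factors (1,1,1,1,1,1,1,1,1,1,1,1,1,1,1,1,1,1,1,2).

Reading off H_k = ker ∂_k / im ∂_{k+1}:

  H_0: rank C_0 − rank ∂_1 = 10 − 9 = 1, and the invariant factors of ∂_1 are all 1, so H_0 ≅ Z.
  H_1: rank ker ∂_1 − rank ∂_2 = (30 − 9) − 20 = 1, and ∂_2 has invariant factor 2 > 1, so H_1 ≅ Z ⊕ Z_2.
  H_2: rank ker ∂_2 − rank ∂_3 = (20 − 20) − 0 = 0, and there is no ∂_3, so H_2 ≅ 0.

As a check, the Euler characteristic is 10 − 30 + 20 = 0, which agrees with 1 − 1 + 0 = 0.
(K is a triangulation of the Klein bottle.)

H_0 = Z,  H_1 = Z ⊕ Z_2,  H_2 = 0.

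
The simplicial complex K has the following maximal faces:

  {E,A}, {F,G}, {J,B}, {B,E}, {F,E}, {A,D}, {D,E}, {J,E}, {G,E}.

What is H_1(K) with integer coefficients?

Order the vertices as A < B < D < E < F < G < J. Listing each simplex with vertices in this order, K has dimension 1 with simplices:

  0-simplices (7): A, B, D, E, F, G, J
  1-simplices (9): AD, AE, BE, BJ, DE, EF, EG, EJ, FG

so the chain groups are C_0 ≅ Z^7, C_1 ≅ Z^9.

Boundary ∂_1: C_1 → C_0 maps an edge to its endpoints' difference, ∂[p,q] = q − p.
As a 7×9 matrix over Z this has rank 6, with invariant factors (1,1,1,1,1,1).

Now H_k = ker ∂_k / im ∂_{k+1}, so:

  H_1: rank ker ∂_1 − rank ∂_2 = (9 − 6) − 0 = 3, and there is no ∂_2, so H_1 ≅ Z^3.

H_1 ≅ Z^3.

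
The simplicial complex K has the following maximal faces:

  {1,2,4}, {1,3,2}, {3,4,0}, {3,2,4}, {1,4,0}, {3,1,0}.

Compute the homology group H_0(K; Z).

Order the vertices as 0 < 1 < 2 < 3 < 4. Listing each simplex with vertices in this order, K has dimension 2 with simplices:

  0-simplices (5): [0], [1], [2], [3], [4]
  1-simplices (9): [0,1], [0,3], [0,4], [1,2], [1,3], [1,4], [2,3], [2,4], [3,4]
  2-simplices (6): [0,1,3], [0,1,4], [0,3,4], [1,2,3], [1,2,4], [2,3,4]

giving chain groups C_0 ≅ Z^5, C_1 ≅ Z^9, C_2 ≅ Z^6.

The boundary map ∂_1: C_1 → C_0 sends each edge [p,q] (with p < q) to q − p. For instance
  ∂[0,1] = [1] − [0].
This gives a 5×9 integer matrix of rank 4; reducing to Smith normal form yields diagonal entries (1,1,1,1).

Boundary ∂_2: C_2 → C_1 sends each 2-simplex [p,q,r] to [q,r] − [p,r] + [p,q]. For instance
  ∂[1,2,3] = [2,3] − [1,3] + [1,2],
  ∂[1,2,4] = [2,4] − [1,4] + [1,2].
As a 9×6 matrix over Z this has rank 5, with invariant factors (1,1,1,1,1).

Now H_k = ker ∂_k / im ∂_{k+1}, so:

  H_0: rank C_0 − rank ∂_1 = 5 − 4 = 1, and the invariant factors of ∂_1 are all 1, so H_0 ≅ Z.

H_0 ≅ Z.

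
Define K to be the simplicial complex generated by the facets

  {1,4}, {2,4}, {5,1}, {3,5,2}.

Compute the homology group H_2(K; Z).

Fix the vertex order 1 < 2 < 3 < 4 < 5 and write every simplex with vertices in increasing order. Then dim K = 2 and the simplices of K are:

  0-simplices (5): [1], [2], [3], [4], [5]
  1-simplices (6): [1,4], [1,5], [2,3], [2,4], [2,5], [3,5]
  2-simplices (1): [2,3,5]

so the chain groups are C_0 ≅ Z^5, C_1 ≅ Z^6, C_2 ≅ Z^1.

The boundary map ∂_1: C_1 → C_0 sends each edge [p,q] (with p < q) to q − p. For instance
  ∂[2,3] = [3] − [2].
The 5×6 boundary matrix has rank 4 and Smith normal form diag(1,1,1,1).

The boundary map ∂_2: C_2 → C_1 acts by ∂[p,q,r] = [q,r] − [p,r] + [p,q]. For instance
  ∂[2,3,5] = [3,5] − [2,5] + [2,3].
The resulting 6×1 matrix has rank 1, and its Smith normal form has invariant factors (1).

Now H_k = ker ∂_k / im ∂_{k+1}, so:

  H_2: rank ker ∂_2 − rank ∂_3 = (1 − 1) − 0 = 0, and there is no ∂_3, so H_2 ≅ 0.

H_2 ≅ 0.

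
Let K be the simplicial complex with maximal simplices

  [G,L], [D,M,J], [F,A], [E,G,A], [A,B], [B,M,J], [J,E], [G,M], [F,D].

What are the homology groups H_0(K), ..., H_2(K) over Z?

H_0 = Z,  H_1 = Z^3,  H_2 = 0.

Order the vertices as A < B < D < E < F < G < J < L < M. Listing each simplex with vertices in this order, K has dimension 2 with simplices:

  0-simplices (9): A, B, D, E, F, G, J, L, M
  1-simplices (14): AB, AE, AF, AG, BJ, BM, DF, DJ, DM, EG, EJ, GL, GM, JM
  2-simplices (3): AEG, BJM, DJM

giving chain groups C_0 ≅ Z^9, C_1 ≅ Z^14, C_2 ≅ Z^3.

Boundary ∂_1: C_1 → C_0 sends each edge [p,q] (with p < q) to q − p.
The 9×14 boundary matrix has rank 8 and Smith normal form diag(1,1,1,1,1,1,1,1).

∂_2: C_2 → C_1 maps a triangle to the signed sum of its edges. For instance
  ∂DJM = JM − DM + DJ,
  ∂AEG = EG − AG + AE.
The 14×3 boundary matrix has rank 3 and Smith normal form diag(1,1,1).

Reading off H_k = ker ∂_k / im ∂_{k+1}:

  H_0: rank C_0 − rank ∂_1 = 9 − 8 = 1, and the invariant factors of ∂_1 are all 1, so H_0 ≅ Z.
  H_1: rank ker ∂_1 − rank ∂_2 = (14 − 8) − 3 = 3, and the invariant factors of ∂_2 are all 1, so H_1 ≅ Z^3.
  H_2: rank ker ∂_2 − rank ∂_3 = (3 − 3) − 0 = 0, and there is no ∂_3, so H_2 ≅ 0.

As a check, the Euler characteristic is 9 − 14 + 3 = -2, which agrees with 1 − 3 + 0 = -2.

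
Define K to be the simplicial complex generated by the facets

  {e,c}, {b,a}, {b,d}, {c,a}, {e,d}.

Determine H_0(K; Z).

H_0 ≅ Z.

Fix the vertex order a < b < c < d < e and write every simplex with vertices in increasing order. Then dim K = 1 and the simplices of K are:

  0-simplices (5): a, b, c, d, e
  1-simplices (5): ab, ac, bd, ce, de

Hence C_0 ≅ Z^5, C_1 ≅ Z^5.

Boundary ∂_1: C_1 → C_0 sends each edge [p,q] (with p < q) to q − p. For instance
  ∂bd = d − b.
The 5×5 boundary matrix has rank 4 and Smith normal form diag(1,1,1,1).

Reading off H_k = ker ∂_k / im ∂_{k+1}:

  H_0: rank C_0 − rank ∂_1 = 5 − 4 = 1, and the invariant factors of ∂_1 are all 1, so H_0 ≅ Z.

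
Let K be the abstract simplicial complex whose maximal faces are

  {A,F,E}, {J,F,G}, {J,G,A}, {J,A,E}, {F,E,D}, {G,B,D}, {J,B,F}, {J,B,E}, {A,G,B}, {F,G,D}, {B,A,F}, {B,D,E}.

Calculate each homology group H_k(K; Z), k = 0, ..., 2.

Take the total order A < B < D < E < F < G < J on the vertex set. Then K (dimension 2) consists of the simplices:

  0-simplices (7): A, B, D, E, F, G, J
  1-simplices (18): AB, AE, AF, AG, AJ, BD, BE, BF, BG, BJ, DE, DF, DG, EF, EJ, FG, FJ, GJ
  2-simplices (12): ABF, ABG, AEF, AEJ, AGJ, BDE, BDG, BEJ, BFJ, DEF, DFG, FGJ

giving chain groups C_0 ≅ Z^7, C_1 ≅ Z^18, C_2 ≅ Z^12.

Boundary ∂_1: C_1 → C_0 sends each edge [p,q] (with p < q) to q − p.
The 7×18 boundary matrix has rank 6 and Smith normal form diag(1,1,1,1,1,1).

∂_2: C_2 → C_1 acts by ∂[p,q,r] = [q,r] − [p,r] + [p,q]. For instance
  ∂ABG = BG − AG + AB,
  ∂BDE = DE − BE + BD.
The 18×12 boundary matrix has rank 12 and Smith normal form diag(1,1,1,1,1,1,1,1,1,1,1,2).

From H_k ≅ ker(∂_k) / im(∂_{k+1}) we obtain:

  H_0: rank C_0 − rank ∂_1 = 7 − 6 = 1, and the invariant factors of ∂_1 are all 1, so H_0 = Z.
  H_1: rank ker ∂_1 − rank ∂_2 = (18 − 6) − 12 = 0, and ∂_2 has invariant factor 2 > 1, so H_1 = Z/2.
  H_2: rank ker ∂_2 − rank ∂_3 = (12 − 12) − 0 = 0, and there is no ∂_3, so H_2 = 0.

H_0 ≅ Z,  H_1 ≅ Z/2,  H_2 = 0.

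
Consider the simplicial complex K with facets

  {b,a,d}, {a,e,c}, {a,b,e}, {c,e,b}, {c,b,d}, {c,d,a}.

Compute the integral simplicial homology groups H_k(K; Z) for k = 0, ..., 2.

Take the total order a < b < c < d < e on the vertex set. Then K (dimension 2) consists of the simplices:

  0-simplices (5): a, b, c, d, e
  1-simplices (9): ab, ac, ad, ae, bc, bd, be, cd, ce
  2-simplices (6): abd, abe, acd, ace, bcd, bce

so the chain groups are C_0 ≅ Z^5, C_1 ≅ Z^9, C_2 ≅ Z^6.

Boundary ∂_1: C_1 → C_0 is given by ∂[p,q] = [q] − [p]. For instance
  ∂ac = c − a.
As a 5×9 matrix over Z this has rank 4, with invariant factors (1,1,1,1).

∂_2: C_2 → C_1 acts by ∂[p,q,r] = [q,r] − [p,r] + [p,q]. For instance
  ∂bce = ce − be + bc,
  ∂abd = bd − ad + ab.
This gives a 9×6 integer matrix of rank 5; reducing to Smith normal form yields diagonal entries (1,1,1,1,1).

Now H_k = ker ∂_k / im ∂_{k+1}, so:

  H_0: rank C_0 − rank ∂_1 = 5 − 4 = 1, and the invariant factors of ∂_1 are all 1, so H_0 = Z.
  H_1: rank ker ∂_1 − rank ∂_2 = (9 − 4) − 5 = 0, and the invariant factors of ∂_2 are all 1, so H_1 = 0.
  H_2: rank ker ∂_2 − rank ∂_3 = (6 − 5) − 0 = 1, and there is no ∂_3, so H_2 = Z.

H_0 ≅ Z,  H_1 = 0,  H_2 ≅ Z.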